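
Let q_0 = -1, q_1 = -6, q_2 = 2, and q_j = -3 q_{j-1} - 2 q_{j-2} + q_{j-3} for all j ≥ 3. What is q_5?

q_3 = -3*2 - 2*(-6) + (-1) = 5
q_4 = -3*5 - 2*2 + (-6) = -25
q_5 = -3*(-25) - 2*5 + 2 = 67

67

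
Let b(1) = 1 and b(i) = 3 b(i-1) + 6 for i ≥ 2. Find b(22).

41841412809

The fixed point is 6/(1 - 3) = -3, so b(i) + 3 = 3(b(i-1) + 3).
Hence b(i) = 4·3^{i-1} - 3.
b(22) = 4·3^{21} - 3 = 4·10460353203 - 3 = 41841412809.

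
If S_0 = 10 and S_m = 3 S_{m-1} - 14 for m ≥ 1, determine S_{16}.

129140170

The fixed point is -14/(1 - 3) = 7, so S_m - 7 = 3(S_{m-1} - 7).
Hence S_m = 3·3^m + 7.
S_{16} = 3·3^{16} + 7 = 3·43046721 + 7 = 129140170.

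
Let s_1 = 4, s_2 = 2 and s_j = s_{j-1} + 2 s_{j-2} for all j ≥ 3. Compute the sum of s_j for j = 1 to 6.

126

s_3 = 2 + 2(4) = 10
s_4 = 10 + 2(2) = 14
s_5 = 14 + 2(10) = 34
s_6 = 34 + 2(14) = 62
Sum = 4 + 2 + 10 + 14 + 34 + 62 = 126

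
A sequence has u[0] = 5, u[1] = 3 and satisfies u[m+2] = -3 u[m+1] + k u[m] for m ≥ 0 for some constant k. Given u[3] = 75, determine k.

u[2] = -9 + 5k
u[3] = 27 - 12k
So 27 - 12k = 75, giving k = -4.

-4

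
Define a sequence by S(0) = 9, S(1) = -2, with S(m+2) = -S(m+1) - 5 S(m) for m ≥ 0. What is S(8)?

-603

S(2) = -(-2) - 5·9 = -43
S(3) = -(-43) - 5·(-2) = 53
S(4) = -53 - 5·(-43) = 162
S(5) = -162 - 5·53 = -427
S(6) = -(-427) - 5·162 = -383
S(7) = -(-383) - 5·(-427) = 2518
S(8) = -2518 - 5·(-383) = -603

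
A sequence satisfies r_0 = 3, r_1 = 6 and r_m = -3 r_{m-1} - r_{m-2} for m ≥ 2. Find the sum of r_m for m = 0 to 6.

-741

r_2 = -3*6 - 3 = -21
r_3 = -3*(-21) - 6 = 57
r_4 = -3*57 - (-21) = -150
r_5 = -3*(-150) - 57 = 393
r_6 = -3*393 - (-150) = -1029
Sum = 3 + 6 + (-21) + 57 + (-150) + 393 + (-1029) = -741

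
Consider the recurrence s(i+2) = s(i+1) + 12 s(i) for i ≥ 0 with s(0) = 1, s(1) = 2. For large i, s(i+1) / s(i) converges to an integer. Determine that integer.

4

The characteristic equation is r^2 - r - 12 = 0, which factors as (r - 4)(r + 3) = 0.
So the roots are 4 and -3. Since |4| > |-3| and the coefficient of 4^i is non-zero, the ratio tends to 4.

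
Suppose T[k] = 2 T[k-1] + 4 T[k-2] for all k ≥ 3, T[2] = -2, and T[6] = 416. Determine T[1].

6

Let T[1] = z.
T[3] = -4 + 4z
T[4] = -16 + 8z
T[5] = -48 + 32z
T[6] = -160 + 96z
So -160 + 96z = 416, giving z = 6.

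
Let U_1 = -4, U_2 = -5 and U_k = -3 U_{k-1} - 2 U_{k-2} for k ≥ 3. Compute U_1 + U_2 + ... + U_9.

U_3 = -3*(-5) - 2*(-4) = 23
U_4 = -3*23 - 2*(-5) = -59
U_5 = -3*(-59) - 2*23 = 131
U_6 = -3*131 - 2*(-59) = -275
U_7 = -3*(-275) - 2*131 = 563
U_8 = -3*563 - 2*(-275) = -1139
U_9 = -3*(-1139) - 2*563 = 2291
Sum = (-4) + (-5) + 23 + (-59) + 131 + (-275) + 563 + (-1139) + 2291 = 1526

1526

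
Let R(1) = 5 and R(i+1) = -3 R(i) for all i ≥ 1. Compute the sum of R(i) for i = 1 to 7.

2735

R(2) = -3*5 = -15
R(3) = -3*(-15) = 45
R(4) = -3*45 = -135
R(5) = -3*(-135) = 405
R(6) = -3*405 = -1215
R(7) = -3*(-1215) = 3645
Sum = 5 + (-15) + 45 + (-135) + 405 + (-1215) + 3645 = 2735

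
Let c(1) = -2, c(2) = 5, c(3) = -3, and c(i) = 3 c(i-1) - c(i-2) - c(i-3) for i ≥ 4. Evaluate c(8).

-604

c(4) = 3·(-3) - 5 - (-2) = -12
c(5) = 3·(-12) - (-3) - 5 = -38
c(6) = 3·(-38) - (-12) - (-3) = -99
c(7) = 3·(-99) - (-38) - (-12) = -247
c(8) = 3·(-247) - (-99) - (-38) = -604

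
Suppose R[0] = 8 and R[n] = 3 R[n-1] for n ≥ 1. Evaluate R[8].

R[1] = 3*8 = 24
R[2] = 3*24 = 72
R[3] = 3*72 = 216
R[4] = 3*216 = 648
R[5] = 3*648 = 1944
R[6] = 3*1944 = 5832
R[7] = 3*5832 = 17496
R[8] = 3*17496 = 52488

52488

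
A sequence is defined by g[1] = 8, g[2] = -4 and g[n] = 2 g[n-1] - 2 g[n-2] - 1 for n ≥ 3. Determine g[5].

g[3] = 2*(-4) - 2*8 - 1 = -25
g[4] = 2*(-25) - 2*(-4) - 1 = -43
g[5] = 2*(-43) - 2*(-25) - 1 = -37

-37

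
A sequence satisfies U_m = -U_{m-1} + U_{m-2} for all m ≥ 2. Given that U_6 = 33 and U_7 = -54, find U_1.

-6

Rearranging, U_{m-2} = U_m + U_{m-1}.
U_5 = -54 + 33 = -21
U_4 = 33 + (-21) = 12
U_3 = -21 + 12 = -9
U_2 = 12 + (-9) = 3
U_1 = -9 + 3 = -6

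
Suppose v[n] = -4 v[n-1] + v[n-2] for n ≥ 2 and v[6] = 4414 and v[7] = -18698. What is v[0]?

Rearranging, v[n-2] = v[n] + 4 v[n-1].
v[5] = -18698 + 4*4414 = -1042
v[4] = 4414 + 4*(-1042) = 246
v[3] = -1042 + 4*246 = -58
v[2] = 246 + 4*(-58) = 14
v[1] = -58 + 4*14 = -2
v[0] = 14 + 4*(-2) = 6

6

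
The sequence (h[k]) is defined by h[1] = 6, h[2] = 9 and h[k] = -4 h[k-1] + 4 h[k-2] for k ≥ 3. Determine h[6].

1872

h[3] = -4(9) + 4(6) = -12
h[4] = -4(-12) + 4(9) = 84
h[5] = -4(84) + 4(-12) = -384
h[6] = -4(-384) + 4(84) = 1872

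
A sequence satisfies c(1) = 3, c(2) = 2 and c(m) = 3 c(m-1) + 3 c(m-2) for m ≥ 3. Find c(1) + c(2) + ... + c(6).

1016

c(3) = 3·2 + 3·3 = 15
c(4) = 3·15 + 3·2 = 51
c(5) = 3·51 + 3·15 = 198
c(6) = 3·198 + 3·51 = 747
Sum = 3 + 2 + 15 + 51 + 198 + 747 = 1016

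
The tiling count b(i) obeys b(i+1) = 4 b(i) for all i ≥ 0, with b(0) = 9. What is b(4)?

2304

b(1) = 4·9 = 36
b(2) = 4·36 = 144
b(3) = 4·144 = 576
b(4) = 4·576 = 2304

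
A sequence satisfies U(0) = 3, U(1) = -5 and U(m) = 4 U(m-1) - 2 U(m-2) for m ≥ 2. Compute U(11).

-1755616

U(2) = 4(-5) - 2(3) = -26
U(3) = 4(-26) - 2(-5) = -94
U(4) = 4(-94) - 2(-26) = -324
U(5) = 4(-324) - 2(-94) = -1108
U(6) = 4(-1108) - 2(-324) = -3784
U(7) = 4(-3784) - 2(-1108) = -12920
U(8) = 4(-12920) - 2(-3784) = -44112
U(9) = 4(-44112) - 2(-12920) = -150608
U(10) = 4(-150608) - 2(-44112) = -514208
U(11) = 4(-514208) - 2(-150608) = -1755616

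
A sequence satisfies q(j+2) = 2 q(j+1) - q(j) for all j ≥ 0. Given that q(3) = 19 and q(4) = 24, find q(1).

9

Rearranging, q(j-2) = -(q(j) - 2 q(j-1)).
q(2) = -(24 - 2(19)) = 14
q(1) = -(19 - 2(14)) = 9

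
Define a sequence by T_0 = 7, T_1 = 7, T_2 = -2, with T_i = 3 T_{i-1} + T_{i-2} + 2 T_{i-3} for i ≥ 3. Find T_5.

T_3 = 3·(-2) + 7 + 2·7 = 15
T_4 = 3·15 + (-2) + 2·7 = 57
T_5 = 3·57 + 15 + 2·(-2) = 182

182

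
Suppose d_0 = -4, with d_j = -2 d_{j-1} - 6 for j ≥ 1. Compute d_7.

254

d_1 = -2·(-4) - 6 = 2
d_2 = -2·2 - 6 = -10
d_3 = -2·(-10) - 6 = 14
d_4 = -2·14 - 6 = -34
d_5 = -2·(-34) - 6 = 62
d_6 = -2·62 - 6 = -130
d_7 = -2·(-130) - 6 = 254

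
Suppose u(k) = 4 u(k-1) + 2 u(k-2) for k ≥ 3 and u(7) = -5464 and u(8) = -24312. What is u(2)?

Rearranging, u(k-2) = (u(k) - 4 u(k-1)) / 2.
u(6) = (-24312 - 4·(-5464)) / 2 = -2456/2 = -1228
u(5) = (-5464 - 4·(-1228)) / 2 = -552/2 = -276
u(4) = (-1228 - 4·(-276)) / 2 = -124/2 = -62
u(3) = (-276 - 4·(-62)) / 2 = -28/2 = -14
u(2) = (-62 - 4·(-14)) / 2 = -6/2 = -3

-3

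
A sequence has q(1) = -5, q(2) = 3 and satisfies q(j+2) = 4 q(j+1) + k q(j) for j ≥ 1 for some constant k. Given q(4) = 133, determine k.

-5

q(3) = 12 - 5k
q(4) = 48 - 17k
So 48 - 17k = 133, giving k = -5.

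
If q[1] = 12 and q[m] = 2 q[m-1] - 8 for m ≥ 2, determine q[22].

8388616

The fixed point is -8/(1 - 2) = 8, so q[m] - 8 = 2(q[m-1] - 8).
Hence q[m] = 4·2^{m-1} + 8.
q[22] = 4·2^{21} + 8 = 4·2097152 + 8 = 8388616.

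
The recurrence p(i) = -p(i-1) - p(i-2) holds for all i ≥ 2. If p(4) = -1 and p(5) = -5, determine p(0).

Rearranging, p(i-2) = -(p(i) + p(i-1)).
p(3) = -(-5 + (-1)) = 6
p(2) = -(-1 + 6) = -5
p(1) = -(6 + (-5)) = -1
p(0) = -(-5 + (-1)) = 6

6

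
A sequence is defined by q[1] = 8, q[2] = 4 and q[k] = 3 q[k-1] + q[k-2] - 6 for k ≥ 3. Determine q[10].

q[3] = 3*4 + 8 - 6 = 14
q[4] = 3*14 + 4 - 6 = 40
q[5] = 3*40 + 14 - 6 = 128
q[6] = 3*128 + 40 - 6 = 418
q[7] = 3*418 + 128 - 6 = 1376
q[8] = 3*1376 + 418 - 6 = 4540
q[9] = 3*4540 + 1376 - 6 = 14990
q[10] = 3*14990 + 4540 - 6 = 49504

49504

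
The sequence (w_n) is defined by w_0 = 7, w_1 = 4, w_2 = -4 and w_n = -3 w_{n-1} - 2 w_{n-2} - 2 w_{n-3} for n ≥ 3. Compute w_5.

-62

w_3 = -3*(-4) - 2*4 - 2*7 = -10
w_4 = -3*(-10) - 2*(-4) - 2*4 = 30
w_5 = -3*30 - 2*(-10) - 2*(-4) = -62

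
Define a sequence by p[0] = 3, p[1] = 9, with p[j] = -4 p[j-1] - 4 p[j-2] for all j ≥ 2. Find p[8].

p[2] = -4·9 - 4·3 = -48
p[3] = -4·(-48) - 4·9 = 156
p[4] = -4·156 - 4·(-48) = -432
p[5] = -4·(-432) - 4·156 = 1104
p[6] = -4·1104 - 4·(-432) = -2688
p[7] = -4·(-2688) - 4·1104 = 6336
p[8] = -4·6336 - 4·(-2688) = -14592

-14592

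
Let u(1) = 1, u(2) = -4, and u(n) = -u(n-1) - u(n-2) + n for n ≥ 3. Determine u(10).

u(3) = -(-4) - 1 + 3 = 6
u(4) = -6 - (-4) + 4 = 2
u(5) = -2 - 6 + 5 = -3
u(6) = -(-3) - 2 + 6 = 7
u(7) = -7 - (-3) + 7 = 3
u(8) = -3 - 7 + 8 = -2
u(9) = -(-2) - 3 + 9 = 8
u(10) = -8 - (-2) + 10 = 4

4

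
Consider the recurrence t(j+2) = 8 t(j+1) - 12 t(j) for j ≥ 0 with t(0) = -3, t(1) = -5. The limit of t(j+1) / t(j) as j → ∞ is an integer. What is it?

6

The characteristic equation is r^2 - 8r + 12 = 0, which factors as (r - 6)(r - 2) = 0.
So the roots are 6 and 2. Since |6| > |2| and the coefficient of 6^j is non-zero, the ratio tends to 6.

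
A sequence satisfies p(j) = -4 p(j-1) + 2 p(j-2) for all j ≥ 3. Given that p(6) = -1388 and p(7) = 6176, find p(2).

-3

Rearranging, p(j-2) = (p(j) + 4 p(j-1)) / 2.
p(5) = (6176 + 4*(-1388)) / 2 = 624/2 = 312
p(4) = (-1388 + 4*312) / 2 = -140/2 = -70
p(3) = (312 + 4*(-70)) / 2 = 32/2 = 16
p(2) = (-70 + 4*16) / 2 = -6/2 = -3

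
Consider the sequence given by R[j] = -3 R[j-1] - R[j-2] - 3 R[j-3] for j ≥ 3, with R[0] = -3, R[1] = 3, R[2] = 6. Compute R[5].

-69

R[3] = -3·6 - 3 - 3·(-3) = -12
R[4] = -3·(-12) - 6 - 3·3 = 21
R[5] = -3·21 - (-12) - 3·6 = -69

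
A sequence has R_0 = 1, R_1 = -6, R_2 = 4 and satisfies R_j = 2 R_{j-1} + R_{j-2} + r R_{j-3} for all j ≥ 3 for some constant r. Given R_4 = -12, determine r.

5

R_3 = 2 + r
R_4 = 8 - 4r
So 8 - 4r = -12, giving r = 5.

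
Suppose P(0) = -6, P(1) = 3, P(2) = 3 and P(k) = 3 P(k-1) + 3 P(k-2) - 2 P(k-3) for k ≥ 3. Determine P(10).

P(3) = 3·3 + 3·3 - 2·(-6) = 30
P(4) = 3·30 + 3·3 - 2·3 = 93
P(5) = 3·93 + 3·30 - 2·3 = 363
P(6) = 3·363 + 3·93 - 2·30 = 1308
P(7) = 3·1308 + 3·363 - 2·93 = 4827
P(8) = 3·4827 + 3·1308 - 2·363 = 17679
P(9) = 3·17679 + 3·4827 - 2·1308 = 64902
P(10) = 3·64902 + 3·17679 - 2·4827 = 238089

238089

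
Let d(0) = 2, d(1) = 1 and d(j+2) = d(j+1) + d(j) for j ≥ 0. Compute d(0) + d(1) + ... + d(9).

198

d(2) = 1 + 2 = 3
d(3) = 3 + 1 = 4
d(4) = 4 + 3 = 7
d(5) = 7 + 4 = 11
d(6) = 11 + 7 = 18
d(7) = 18 + 11 = 29
d(8) = 29 + 18 = 47
d(9) = 47 + 29 = 76
Sum = 2 + 1 + 3 + 4 + 7 + 11 + 18 + 29 + 47 + 76 = 198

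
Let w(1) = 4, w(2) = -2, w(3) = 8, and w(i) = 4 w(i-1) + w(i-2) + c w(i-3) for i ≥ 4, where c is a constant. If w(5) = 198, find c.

w(4) = 30 + 4c
w(5) = 128 + 14c
So 128 + 14c = 198, giving c = 5.

5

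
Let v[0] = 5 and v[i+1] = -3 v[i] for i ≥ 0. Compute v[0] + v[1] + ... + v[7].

v[1] = -3*5 = -15
v[2] = -3*(-15) = 45
v[3] = -3*45 = -135
v[4] = -3*(-135) = 405
v[5] = -3*405 = -1215
v[6] = -3*(-1215) = 3645
v[7] = -3*3645 = -10935
Sum = 5 + (-15) + 45 + (-135) + 405 + (-1215) + 3645 + (-10935) = -8200

-8200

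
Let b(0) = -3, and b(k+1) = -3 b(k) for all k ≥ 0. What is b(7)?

6561

b(1) = -3(-3) = 9
b(2) = -3(9) = -27
b(3) = -3(-27) = 81
b(4) = -3(81) = -243
b(5) = -3(-243) = 729
b(6) = -3(729) = -2187
b(7) = -3(-2187) = 6561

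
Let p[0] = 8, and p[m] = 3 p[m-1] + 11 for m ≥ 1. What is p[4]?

p[1] = 3(8) + 11 = 35
p[2] = 3(35) + 11 = 116
p[3] = 3(116) + 11 = 359
p[4] = 3(359) + 11 = 1088

1088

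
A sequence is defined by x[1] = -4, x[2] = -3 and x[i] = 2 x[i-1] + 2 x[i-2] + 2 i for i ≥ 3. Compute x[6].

-84

x[3] = 2(-3) + 2(-4) + 6 = -8
x[4] = 2(-8) + 2(-3) + 8 = -14
x[5] = 2(-14) + 2(-8) + 10 = -34
x[6] = 2(-34) + 2(-14) + 12 = -84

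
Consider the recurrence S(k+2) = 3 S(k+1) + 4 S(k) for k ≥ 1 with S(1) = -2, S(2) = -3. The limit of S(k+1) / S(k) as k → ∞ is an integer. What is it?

4

The characteristic equation is r^2 - 3r - 4 = 0, which factors as (r - 4)(r + 1) = 0.
So the roots are 4 and -1. Since |4| > |-1| and the coefficient of 4^k is non-zero, the ratio tends to 4.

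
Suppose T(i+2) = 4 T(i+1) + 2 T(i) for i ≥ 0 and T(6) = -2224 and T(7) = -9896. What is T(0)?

Rearranging, T(i-2) = (T(i) - 4 T(i-1)) / 2.
T(5) = (-9896 - 4·(-2224)) / 2 = -1000/2 = -500
T(4) = (-2224 - 4·(-500)) / 2 = -224/2 = -112
T(3) = (-500 - 4·(-112)) / 2 = -52/2 = -26
T(2) = (-112 - 4·(-26)) / 2 = -8/2 = -4
T(1) = (-26 - 4·(-4)) / 2 = -10/2 = -5
T(0) = (-4 - 4·(-5)) / 2 = 16/2 = 8

8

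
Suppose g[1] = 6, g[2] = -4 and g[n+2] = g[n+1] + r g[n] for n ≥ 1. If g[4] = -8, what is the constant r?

-2

g[3] = -4 + 6r
g[4] = -4 + 2r
So -4 + 2r = -8, giving r = -2.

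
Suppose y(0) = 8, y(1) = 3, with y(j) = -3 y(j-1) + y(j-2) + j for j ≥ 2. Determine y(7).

y(2) = -3*3 + 8 + 2 = 1
y(3) = -3*1 + 3 + 3 = 3
y(4) = -3*3 + 1 + 4 = -4
y(5) = -3*(-4) + 3 + 5 = 20
y(6) = -3*20 + (-4) + 6 = -58
y(7) = -3*(-58) + 20 + 7 = 201

201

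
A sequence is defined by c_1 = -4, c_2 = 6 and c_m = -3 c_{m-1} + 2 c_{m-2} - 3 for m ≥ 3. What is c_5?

-349

c_3 = -3(6) + 2(-4) - 3 = -29
c_4 = -3(-29) + 2(6) - 3 = 96
c_5 = -3(96) + 2(-29) - 3 = -349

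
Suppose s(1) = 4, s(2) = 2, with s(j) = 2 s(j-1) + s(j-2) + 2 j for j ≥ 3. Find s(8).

1494

s(3) = 2·2 + 4 + 6 = 14
s(4) = 2·14 + 2 + 8 = 38
s(5) = 2·38 + 14 + 10 = 100
s(6) = 2·100 + 38 + 12 = 250
s(7) = 2·250 + 100 + 14 = 614
s(8) = 2·614 + 250 + 16 = 1494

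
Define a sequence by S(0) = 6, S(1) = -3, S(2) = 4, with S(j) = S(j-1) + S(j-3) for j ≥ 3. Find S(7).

28

S(3) = 4 + 6 = 10
S(4) = 10 + (-3) = 7
S(5) = 7 + 4 = 11
S(6) = 11 + 10 = 21
S(7) = 21 + 7 = 28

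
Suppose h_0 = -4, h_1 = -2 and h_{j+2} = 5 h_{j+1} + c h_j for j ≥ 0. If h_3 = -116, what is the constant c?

3

h_2 = -10 - 4c
h_3 = -50 - 22c
So -50 - 22c = -116, giving c = 3.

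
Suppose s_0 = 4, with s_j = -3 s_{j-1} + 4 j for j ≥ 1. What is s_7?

-7100

s_1 = -3*4 + 4 = -8
s_2 = -3*(-8) + 8 = 32
s_3 = -3*32 + 12 = -84
s_4 = -3*(-84) + 16 = 268
s_5 = -3*268 + 20 = -784
s_6 = -3*(-784) + 24 = 2376
s_7 = -3*2376 + 28 = -7100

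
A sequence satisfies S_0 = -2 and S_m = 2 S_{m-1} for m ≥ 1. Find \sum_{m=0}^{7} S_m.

S_1 = 2(-2) = -4
S_2 = 2(-4) = -8
S_3 = 2(-8) = -16
S_4 = 2(-16) = -32
S_5 = 2(-32) = -64
S_6 = 2(-64) = -128
S_7 = 2(-128) = -256
Sum = (-2) + (-4) + (-8) + (-16) + (-32) + (-64) + (-128) + (-256) = -510

-510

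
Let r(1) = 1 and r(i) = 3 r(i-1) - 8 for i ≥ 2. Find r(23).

The fixed point is -8/(1 - 3) = 4, so r(i) - 4 = 3(r(i-1) - 4).
Hence r(i) = -3·3^{i-1} + 4.
r(23) = -3·3^{22} + 4 = -3·31381059609 + 4 = -94143178823.

-94143178823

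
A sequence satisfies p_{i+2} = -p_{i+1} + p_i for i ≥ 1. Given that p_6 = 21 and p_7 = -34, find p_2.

3

Rearranging, p_{i-2} = p_i + p_{i-1}.
p_5 = -34 + 21 = -13
p_4 = 21 + (-13) = 8
p_3 = -13 + 8 = -5
p_2 = 8 + (-5) = 3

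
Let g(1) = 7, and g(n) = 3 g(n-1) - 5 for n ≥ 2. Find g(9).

g(2) = 3·7 - 5 = 16
g(3) = 3·16 - 5 = 43
g(4) = 3·43 - 5 = 124
g(5) = 3·124 - 5 = 367
g(6) = 3·367 - 5 = 1096
g(7) = 3·1096 - 5 = 3283
g(8) = 3·3283 - 5 = 9844
g(9) = 3·9844 - 5 = 29527

29527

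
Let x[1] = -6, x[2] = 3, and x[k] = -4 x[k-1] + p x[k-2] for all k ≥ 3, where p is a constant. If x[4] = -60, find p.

x[3] = -12 - 6p
x[4] = 48 + 27p
So 48 + 27p = -60, giving p = -4.

-4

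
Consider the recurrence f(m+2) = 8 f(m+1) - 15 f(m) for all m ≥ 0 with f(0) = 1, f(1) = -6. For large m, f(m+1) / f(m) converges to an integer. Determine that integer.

The characteristic equation is r^2 - 8r + 15 = 0, which factors as (r - 5)(r - 3) = 0.
So the roots are 5 and 3. Since |5| > |3| and the coefficient of 5^m is non-zero, the ratio tends to 5.

5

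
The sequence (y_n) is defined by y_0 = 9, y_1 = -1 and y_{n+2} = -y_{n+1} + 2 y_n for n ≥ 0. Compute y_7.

y_2 = -(-1) + 2·9 = 19
y_3 = -19 + 2·(-1) = -21
y_4 = -(-21) + 2·19 = 59
y_5 = -59 + 2·(-21) = -101
y_6 = -(-101) + 2·59 = 219
y_7 = -219 + 2·(-101) = -421

-421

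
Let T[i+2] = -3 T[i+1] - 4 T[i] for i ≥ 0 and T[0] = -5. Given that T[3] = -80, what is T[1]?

-4

Let T[1] = z.
T[2] = 20 - 3z
T[3] = -60 + 5z
So -60 + 5z = -80, giving z = -4.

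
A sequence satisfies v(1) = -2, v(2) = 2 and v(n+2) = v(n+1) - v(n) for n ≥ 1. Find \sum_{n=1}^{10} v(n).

v(3) = 2 - (-2) = 4
v(4) = 4 - 2 = 2
v(5) = 2 - 4 = -2
v(6) = (-2) - 2 = -4
v(7) = (-4) - (-2) = -2
v(8) = (-2) - (-4) = 2
v(9) = 2 - (-2) = 4
v(10) = 4 - 2 = 2
Sum = (-2) + 2 + 4 + 2 + (-2) + (-4) + (-2) + 2 + 4 + 2 = 6

6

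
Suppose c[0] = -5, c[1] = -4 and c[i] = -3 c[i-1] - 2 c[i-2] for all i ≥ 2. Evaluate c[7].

c[2] = -3*(-4) - 2*(-5) = 22
c[3] = -3*22 - 2*(-4) = -58
c[4] = -3*(-58) - 2*22 = 130
c[5] = -3*130 - 2*(-58) = -274
c[6] = -3*(-274) - 2*130 = 562
c[7] = -3*562 - 2*(-274) = -1138

-1138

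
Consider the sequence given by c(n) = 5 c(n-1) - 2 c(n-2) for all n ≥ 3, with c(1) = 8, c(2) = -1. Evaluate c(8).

c(3) = 5·(-1) - 2·8 = -21
c(4) = 5·(-21) - 2·(-1) = -103
c(5) = 5·(-103) - 2·(-21) = -473
c(6) = 5·(-473) - 2·(-103) = -2159
c(7) = 5·(-2159) - 2·(-473) = -9849
c(8) = 5·(-9849) - 2·(-2159) = -44927

-44927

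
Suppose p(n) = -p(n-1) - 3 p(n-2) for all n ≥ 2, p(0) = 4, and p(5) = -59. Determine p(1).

1

Let p(1) = v.
p(2) = -12 - v
p(3) = 12 - 2v
p(4) = 24 + 5v
p(5) = -60 + v
So -60 + v = -59, giving v = 1.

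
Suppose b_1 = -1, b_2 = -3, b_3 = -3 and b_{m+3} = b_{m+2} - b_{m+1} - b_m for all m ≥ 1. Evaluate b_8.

b_4 = (-3) - (-3) - (-1) = 1
b_5 = 1 - (-3) - (-3) = 7
b_6 = 7 - 1 - (-3) = 9
b_7 = 9 - 7 - 1 = 1
b_8 = 1 - 9 - 7 = -15

-15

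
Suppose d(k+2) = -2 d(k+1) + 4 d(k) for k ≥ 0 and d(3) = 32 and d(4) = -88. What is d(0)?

Rearranging, d(k-2) = (d(k) + 2 d(k-1)) / 4.
d(2) = (-88 + 2·32) / 4 = -24/4 = -6
d(1) = (32 + 2·(-6)) / 4 = 20/4 = 5
d(0) = (-6 + 2·5) / 4 = 4/4 = 1

1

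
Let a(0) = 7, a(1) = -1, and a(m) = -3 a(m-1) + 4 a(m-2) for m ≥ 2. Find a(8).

104863

a(2) = -3*(-1) + 4*7 = 31
a(3) = -3*31 + 4*(-1) = -97
a(4) = -3*(-97) + 4*31 = 415
a(5) = -3*415 + 4*(-97) = -1633
a(6) = -3*(-1633) + 4*415 = 6559
a(7) = -3*6559 + 4*(-1633) = -26209
a(8) = -3*(-26209) + 4*6559 = 104863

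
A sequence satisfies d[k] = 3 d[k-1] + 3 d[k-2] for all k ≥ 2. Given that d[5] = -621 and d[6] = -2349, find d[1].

-6

Rearranging, d[k-2] = (d[k] - 3 d[k-1]) / 3.
d[4] = (-2349 - 3·(-621)) / 3 = -486/3 = -162
d[3] = (-621 - 3·(-162)) / 3 = -135/3 = -45
d[2] = (-162 - 3·(-45)) / 3 = -27/3 = -9
d[1] = (-45 - 3·(-9)) / 3 = -18/3 = -6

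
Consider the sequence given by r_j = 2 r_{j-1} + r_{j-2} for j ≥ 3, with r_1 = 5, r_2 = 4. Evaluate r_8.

r_3 = 2·4 + 5 = 13
r_4 = 2·13 + 4 = 30
r_5 = 2·30 + 13 = 73
r_6 = 2·73 + 30 = 176
r_7 = 2·176 + 73 = 425
r_8 = 2·425 + 176 = 1026

1026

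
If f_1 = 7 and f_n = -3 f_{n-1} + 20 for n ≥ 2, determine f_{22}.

-20920706401

The fixed point is 20/(1 + 3) = 5, so f_n - 5 = -3(f_{n-1} - 5).
Hence f_n = 2·(-3)^{n-1} + 5.
f_{22} = 2·(-3)^{21} + 5 = 2·-10460353203 + 5 = -20920706401.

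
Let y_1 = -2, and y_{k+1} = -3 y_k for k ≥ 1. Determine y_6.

y_2 = -3(-2) = 6
y_3 = -3(6) = -18
y_4 = -3(-18) = 54
y_5 = -3(54) = -162
y_6 = -3(-162) = 486

486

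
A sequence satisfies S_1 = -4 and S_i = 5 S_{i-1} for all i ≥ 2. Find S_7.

S_2 = 5*(-4) = -20
S_3 = 5*(-20) = -100
S_4 = 5*(-100) = -500
S_5 = 5*(-500) = -2500
S_6 = 5*(-2500) = -12500
S_7 = 5*(-12500) = -62500

-62500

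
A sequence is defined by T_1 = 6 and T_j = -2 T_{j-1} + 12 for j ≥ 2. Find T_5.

36

T_2 = -2·6 + 12 = 0
T_3 = -2·0 + 12 = 12
T_4 = -2·12 + 12 = -12
T_5 = -2·(-12) + 12 = 36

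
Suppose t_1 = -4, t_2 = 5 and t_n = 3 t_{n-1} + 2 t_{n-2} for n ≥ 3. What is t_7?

t_3 = 3·5 + 2·(-4) = 7
t_4 = 3·7 + 2·5 = 31
t_5 = 3·31 + 2·7 = 107
t_6 = 3·107 + 2·31 = 383
t_7 = 3·383 + 2·107 = 1363

1363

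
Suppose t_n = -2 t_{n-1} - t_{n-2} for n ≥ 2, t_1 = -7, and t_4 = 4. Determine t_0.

8

Let t_0 = v.
t_2 = 14 - v
t_3 = -21 + 2v
t_4 = 28 - 3v
So 28 - 3v = 4, giving v = 8.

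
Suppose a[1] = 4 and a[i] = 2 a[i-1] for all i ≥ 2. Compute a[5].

64

a[2] = 2*4 = 8
a[3] = 2*8 = 16
a[4] = 2*16 = 32
a[5] = 2*32 = 64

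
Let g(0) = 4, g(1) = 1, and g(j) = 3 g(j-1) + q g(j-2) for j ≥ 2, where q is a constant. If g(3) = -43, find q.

-4

g(2) = 3 + 4q
g(3) = 9 + 13q
So 9 + 13q = -43, giving q = -4.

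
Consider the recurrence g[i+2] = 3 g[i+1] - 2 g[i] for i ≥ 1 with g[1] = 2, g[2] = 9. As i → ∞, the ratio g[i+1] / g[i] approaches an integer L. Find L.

2

The characteristic equation is r^2 - 3r + 2 = 0, which factors as (r - 2)(r - 1) = 0.
So the roots are 2 and 1. Since |2| > |1| and the coefficient of 2^i is non-zero, the ratio tends to 2.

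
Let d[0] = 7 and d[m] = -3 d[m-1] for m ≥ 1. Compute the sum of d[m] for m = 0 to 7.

d[1] = -3(7) = -21
d[2] = -3(-21) = 63
d[3] = -3(63) = -189
d[4] = -3(-189) = 567
d[5] = -3(567) = -1701
d[6] = -3(-1701) = 5103
d[7] = -3(5103) = -15309
Sum = 7 + (-21) + 63 + (-189) + 567 + (-1701) + 5103 + (-15309) = -11480

-11480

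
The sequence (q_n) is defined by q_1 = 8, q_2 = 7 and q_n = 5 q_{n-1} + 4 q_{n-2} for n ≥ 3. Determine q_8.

385803

q_3 = 5(7) + 4(8) = 67
q_4 = 5(67) + 4(7) = 363
q_5 = 5(363) + 4(67) = 2083
q_6 = 5(2083) + 4(363) = 11867
q_7 = 5(11867) + 4(2083) = 67667
q_8 = 5(67667) + 4(11867) = 385803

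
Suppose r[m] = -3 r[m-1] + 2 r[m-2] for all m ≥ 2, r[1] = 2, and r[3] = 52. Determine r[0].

Let r[0] = z.
r[2] = -6 + 2z
r[3] = 22 - 6z
So 22 - 6z = 52, giving z = -5.

-5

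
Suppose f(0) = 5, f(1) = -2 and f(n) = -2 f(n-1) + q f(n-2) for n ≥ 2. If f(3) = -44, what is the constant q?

3

f(2) = 4 + 5q
f(3) = -8 - 12q
So -8 - 12q = -44, giving q = 3.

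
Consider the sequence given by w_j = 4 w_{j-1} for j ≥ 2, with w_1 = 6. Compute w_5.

1536

w_2 = 4·6 = 24
w_3 = 4·24 = 96
w_4 = 4·96 = 384
w_5 = 4·384 = 1536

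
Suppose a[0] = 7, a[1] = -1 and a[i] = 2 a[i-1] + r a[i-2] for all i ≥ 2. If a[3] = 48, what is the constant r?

4

a[2] = -2 + 7r
a[3] = -4 + 13r
So -4 + 13r = 48, giving r = 4.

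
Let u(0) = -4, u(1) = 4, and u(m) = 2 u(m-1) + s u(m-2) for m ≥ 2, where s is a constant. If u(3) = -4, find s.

u(2) = 8 - 4s
u(3) = 16 - 4s
So 16 - 4s = -4, giving s = 5.

5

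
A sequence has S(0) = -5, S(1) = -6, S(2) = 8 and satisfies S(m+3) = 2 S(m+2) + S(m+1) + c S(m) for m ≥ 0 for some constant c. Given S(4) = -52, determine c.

S(3) = 10 - 5c
S(4) = 28 - 16c
So 28 - 16c = -52, giving c = 5.

5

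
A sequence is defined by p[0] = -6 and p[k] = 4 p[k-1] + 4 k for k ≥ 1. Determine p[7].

p[1] = 4(-6) + 4 = -20
p[2] = 4(-20) + 8 = -72
p[3] = 4(-72) + 12 = -276
p[4] = 4(-276) + 16 = -1088
p[5] = 4(-1088) + 20 = -4332
p[6] = 4(-4332) + 24 = -17304
p[7] = 4(-17304) + 28 = -69188

-69188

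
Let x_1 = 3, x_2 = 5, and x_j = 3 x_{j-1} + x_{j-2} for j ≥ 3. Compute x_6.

644

x_3 = 3(5) + 3 = 18
x_4 = 3(18) + 5 = 59
x_5 = 3(59) + 18 = 195
x_6 = 3(195) + 59 = 644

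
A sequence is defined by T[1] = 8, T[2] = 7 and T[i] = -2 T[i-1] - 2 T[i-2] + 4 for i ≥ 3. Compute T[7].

T[3] = -2(7) - 2(8) + 4 = -26
T[4] = -2(-26) - 2(7) + 4 = 42
T[5] = -2(42) - 2(-26) + 4 = -28
T[6] = -2(-28) - 2(42) + 4 = -24
T[7] = -2(-24) - 2(-28) + 4 = 108

108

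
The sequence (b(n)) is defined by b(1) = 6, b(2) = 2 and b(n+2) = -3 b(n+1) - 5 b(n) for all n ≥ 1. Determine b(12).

b(3) = -3(2) - 5(6) = -36
b(4) = -3(-36) - 5(2) = 98
b(5) = -3(98) - 5(-36) = -114
b(6) = -3(-114) - 5(98) = -148
b(7) = -3(-148) - 5(-114) = 1014
b(8) = -3(1014) - 5(-148) = -2302
b(9) = -3(-2302) - 5(1014) = 1836
b(10) = -3(1836) - 5(-2302) = 6002
b(11) = -3(6002) - 5(1836) = -27186
b(12) = -3(-27186) - 5(6002) = 51548

51548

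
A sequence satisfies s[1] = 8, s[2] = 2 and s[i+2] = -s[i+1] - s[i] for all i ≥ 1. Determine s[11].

s[3] = -2 - 8 = -10
s[4] = -(-10) - 2 = 8
s[5] = -8 - (-10) = 2
s[6] = -2 - 8 = -10
s[7] = -(-10) - 2 = 8
s[8] = -8 - (-10) = 2
s[9] = -2 - 8 = -10
s[10] = -(-10) - 2 = 8
s[11] = -8 - (-10) = 2

2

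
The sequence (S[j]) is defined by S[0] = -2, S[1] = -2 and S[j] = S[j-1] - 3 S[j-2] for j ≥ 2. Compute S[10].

S[2] = (-2) - 3·(-2) = 4
S[3] = 4 - 3·(-2) = 10
S[4] = 10 - 3·4 = -2
S[5] = (-2) - 3·10 = -32
S[6] = (-32) - 3·(-2) = -26
S[7] = (-26) - 3·(-32) = 70
S[8] = 70 - 3·(-26) = 148
S[9] = 148 - 3·70 = -62
S[10] = (-62) - 3·148 = -506

-506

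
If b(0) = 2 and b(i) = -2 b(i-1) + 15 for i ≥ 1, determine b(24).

-50331643

The fixed point is 15/(1 + 2) = 5, so b(i) - 5 = -2(b(i-1) - 5).
Hence b(i) = -3·(-2)^i + 5.
b(24) = -3·(-2)^{24} + 5 = -3·16777216 + 5 = -50331643.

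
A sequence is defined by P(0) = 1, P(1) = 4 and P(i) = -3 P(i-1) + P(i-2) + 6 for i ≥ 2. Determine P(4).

-74

P(2) = -3·4 + 1 + 6 = -5
P(3) = -3·(-5) + 4 + 6 = 25
P(4) = -3·25 + (-5) + 6 = -74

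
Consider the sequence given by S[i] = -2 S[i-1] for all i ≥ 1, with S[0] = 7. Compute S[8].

1792

S[1] = -2*7 = -14
S[2] = -2*(-14) = 28
S[3] = -2*28 = -56
S[4] = -2*(-56) = 112
S[5] = -2*112 = -224
S[6] = -2*(-224) = 448
S[7] = -2*448 = -896
S[8] = -2*(-896) = 1792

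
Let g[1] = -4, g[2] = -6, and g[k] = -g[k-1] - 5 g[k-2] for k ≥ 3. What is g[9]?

g[3] = -(-6) - 5(-4) = 26
g[4] = -26 - 5(-6) = 4
g[5] = -4 - 5(26) = -134
g[6] = -(-134) - 5(4) = 114
g[7] = -114 - 5(-134) = 556
g[8] = -556 - 5(114) = -1126
g[9] = -(-1126) - 5(556) = -1654

-1654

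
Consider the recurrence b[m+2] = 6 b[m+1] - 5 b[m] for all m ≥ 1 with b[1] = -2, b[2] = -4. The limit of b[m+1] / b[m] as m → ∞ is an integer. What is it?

5

The characteristic equation is r^2 - 6r + 5 = 0, which factors as (r - 5)(r - 1) = 0.
So the roots are 5 and 1. Since |5| > |1| and the coefficient of 5^m is non-zero, the ratio tends to 5.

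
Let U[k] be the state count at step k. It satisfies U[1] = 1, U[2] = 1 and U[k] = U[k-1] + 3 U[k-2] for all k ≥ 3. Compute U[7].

97

U[3] = 1 + 3*1 = 4
U[4] = 4 + 3*1 = 7
U[5] = 7 + 3*4 = 19
U[6] = 19 + 3*7 = 40
U[7] = 40 + 3*19 = 97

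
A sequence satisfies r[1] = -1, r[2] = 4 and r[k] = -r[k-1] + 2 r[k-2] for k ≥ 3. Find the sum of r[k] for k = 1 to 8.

147

r[3] = -4 + 2*(-1) = -6
r[4] = -(-6) + 2*4 = 14
r[5] = -14 + 2*(-6) = -26
r[6] = -(-26) + 2*14 = 54
r[7] = -54 + 2*(-26) = -106
r[8] = -(-106) + 2*54 = 214
Sum = (-1) + 4 + (-6) + 14 + (-26) + 54 + (-106) + 214 = 147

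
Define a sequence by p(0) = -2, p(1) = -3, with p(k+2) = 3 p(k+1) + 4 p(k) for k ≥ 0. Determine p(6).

p(2) = 3·(-3) + 4·(-2) = -17
p(3) = 3·(-17) + 4·(-3) = -63
p(4) = 3·(-63) + 4·(-17) = -257
p(5) = 3·(-257) + 4·(-63) = -1023
p(6) = 3·(-1023) + 4·(-257) = -4097

-4097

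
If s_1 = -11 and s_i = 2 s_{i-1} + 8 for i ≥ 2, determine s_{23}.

-12582920

The fixed point is 8/(1 - 2) = -8, so s_i + 8 = 2(s_{i-1} + 8).
Hence s_i = -3·2^{i-1} - 8.
s_{23} = -3·2^{22} - 8 = -3·4194304 - 8 = -12582920.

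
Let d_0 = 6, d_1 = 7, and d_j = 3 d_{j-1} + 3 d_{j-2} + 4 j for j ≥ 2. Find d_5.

d_2 = 3*7 + 3*6 + 8 = 47
d_3 = 3*47 + 3*7 + 12 = 174
d_4 = 3*174 + 3*47 + 16 = 679
d_5 = 3*679 + 3*174 + 20 = 2579

2579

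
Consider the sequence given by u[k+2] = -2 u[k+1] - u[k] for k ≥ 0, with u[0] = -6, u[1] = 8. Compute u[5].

16

u[2] = -2*8 - (-6) = -10
u[3] = -2*(-10) - 8 = 12
u[4] = -2*12 - (-10) = -14
u[5] = -2*(-14) - 12 = 16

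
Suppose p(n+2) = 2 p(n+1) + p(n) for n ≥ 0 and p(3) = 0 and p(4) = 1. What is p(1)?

Rearranging, p(n-2) = p(n) - 2 p(n-1).
p(2) = 1 - 2·0 = 1
p(1) = 0 - 2·1 = -2

-2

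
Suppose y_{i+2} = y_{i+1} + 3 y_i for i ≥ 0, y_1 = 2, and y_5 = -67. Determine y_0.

-5

Let y_0 = v.
y_2 = 2 + 3v
y_3 = 8 + 3v
y_4 = 14 + 12v
y_5 = 38 + 21v
So 38 + 21v = -67, giving v = -5.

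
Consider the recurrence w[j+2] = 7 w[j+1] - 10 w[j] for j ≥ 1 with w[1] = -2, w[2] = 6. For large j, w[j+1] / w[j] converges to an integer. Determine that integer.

The characteristic equation is r^2 - 7r + 10 = 0, which factors as (r - 5)(r - 2) = 0.
So the roots are 5 and 2. Since |5| > |2| and the coefficient of 5^j is non-zero, the ratio tends to 5.

5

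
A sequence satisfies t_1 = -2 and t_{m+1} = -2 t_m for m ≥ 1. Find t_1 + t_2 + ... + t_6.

t_2 = -2*(-2) = 4
t_3 = -2*4 = -8
t_4 = -2*(-8) = 16
t_5 = -2*16 = -32
t_6 = -2*(-32) = 64
Sum = (-2) + 4 + (-8) + 16 + (-32) + 64 = 42

42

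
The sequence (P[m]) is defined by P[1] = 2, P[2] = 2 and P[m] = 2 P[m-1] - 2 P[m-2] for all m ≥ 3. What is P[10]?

32

P[3] = 2(2) - 2(2) = 0
P[4] = 2(0) - 2(2) = -4
P[5] = 2(-4) - 2(0) = -8
P[6] = 2(-8) - 2(-4) = -8
P[7] = 2(-8) - 2(-8) = 0
P[8] = 2(0) - 2(-8) = 16
P[9] = 2(16) - 2(0) = 32
P[10] = 2(32) - 2(16) = 32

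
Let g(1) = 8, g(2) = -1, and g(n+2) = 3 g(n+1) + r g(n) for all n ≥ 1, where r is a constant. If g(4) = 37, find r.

g(3) = -3 + 8r
g(4) = -9 + 23r
So -9 + 23r = 37, giving r = 2.

2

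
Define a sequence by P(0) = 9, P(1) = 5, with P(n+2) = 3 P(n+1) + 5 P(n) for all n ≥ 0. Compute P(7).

P(2) = 3(5) + 5(9) = 60
P(3) = 3(60) + 5(5) = 205
P(4) = 3(205) + 5(60) = 915
P(5) = 3(915) + 5(205) = 3770
P(6) = 3(3770) + 5(915) = 15885
P(7) = 3(15885) + 5(3770) = 66505

66505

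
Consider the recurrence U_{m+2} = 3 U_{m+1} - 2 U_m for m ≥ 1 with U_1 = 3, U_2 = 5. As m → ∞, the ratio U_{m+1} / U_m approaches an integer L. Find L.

2

The characteristic equation is r^2 - 3r + 2 = 0, which factors as (r - 2)(r - 1) = 0.
So the roots are 2 and 1. Since |2| > |1| and the coefficient of 2^m is non-zero, the ratio tends to 2.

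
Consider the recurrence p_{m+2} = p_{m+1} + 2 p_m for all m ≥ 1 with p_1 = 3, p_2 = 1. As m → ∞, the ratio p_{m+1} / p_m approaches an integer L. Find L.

2

The characteristic equation is r^2 - r - 2 = 0, which factors as (r - 2)(r + 1) = 0.
So the roots are 2 and -1. Since |2| > |-1| and the coefficient of 2^m is non-zero, the ratio tends to 2.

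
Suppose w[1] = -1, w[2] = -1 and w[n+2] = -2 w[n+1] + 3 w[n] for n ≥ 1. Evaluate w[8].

w[3] = -2(-1) + 3(-1) = -1
w[4] = -2(-1) + 3(-1) = -1
w[5] = -2(-1) + 3(-1) = -1
w[6] = -2(-1) + 3(-1) = -1
w[7] = -2(-1) + 3(-1) = -1
w[8] = -2(-1) + 3(-1) = -1

-1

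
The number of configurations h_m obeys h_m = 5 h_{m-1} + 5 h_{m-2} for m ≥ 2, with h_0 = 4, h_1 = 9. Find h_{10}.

h_2 = 5*9 + 5*4 = 65
h_3 = 5*65 + 5*9 = 370
h_4 = 5*370 + 5*65 = 2175
h_5 = 5*2175 + 5*370 = 12725
h_6 = 5*12725 + 5*2175 = 74500
h_7 = 5*74500 + 5*12725 = 436125
h_8 = 5*436125 + 5*74500 = 2553125
h_9 = 5*2553125 + 5*436125 = 14946250
h_{10} = 5*14946250 + 5*2553125 = 87496875

87496875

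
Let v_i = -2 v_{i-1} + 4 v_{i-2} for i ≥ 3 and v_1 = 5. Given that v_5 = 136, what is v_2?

1

Let v_2 = y.
v_3 = 20 - 2y
v_4 = -40 + 8y
v_5 = 160 - 24y
So 160 - 24y = 136, giving y = 1.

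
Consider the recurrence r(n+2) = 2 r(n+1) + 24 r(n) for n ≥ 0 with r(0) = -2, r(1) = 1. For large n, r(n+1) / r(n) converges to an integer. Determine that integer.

The characteristic equation is r^2 - 2r - 24 = 0, which factors as (r - 6)(r + 4) = 0.
So the roots are 6 and -4. Since |6| > |-4| and the coefficient of 6^n is non-zero, the ratio tends to 6.

6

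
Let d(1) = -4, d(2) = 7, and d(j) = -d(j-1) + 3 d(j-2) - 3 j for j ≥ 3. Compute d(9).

d(3) = -7 + 3·(-4) - 9 = -28
d(4) = -(-28) + 3·7 - 12 = 37
d(5) = -37 + 3·(-28) - 15 = -136
d(6) = -(-136) + 3·37 - 18 = 229
d(7) = -229 + 3·(-136) - 21 = -658
d(8) = -(-658) + 3·229 - 24 = 1321
d(9) = -1321 + 3·(-658) - 27 = -3322

-3322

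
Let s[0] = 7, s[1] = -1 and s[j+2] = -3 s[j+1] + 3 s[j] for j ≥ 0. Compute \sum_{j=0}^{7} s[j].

s[2] = -3*(-1) + 3*7 = 24
s[3] = -3*24 + 3*(-1) = -75
s[4] = -3*(-75) + 3*24 = 297
s[5] = -3*297 + 3*(-75) = -1116
s[6] = -3*(-1116) + 3*297 = 4239
s[7] = -3*4239 + 3*(-1116) = -16065
Sum = 7 + (-1) + 24 + (-75) + 297 + (-1116) + 4239 + (-16065) = -12690

-12690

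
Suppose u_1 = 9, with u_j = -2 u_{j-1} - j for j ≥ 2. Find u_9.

2443

u_2 = -2(9) - 2 = -20
u_3 = -2(-20) - 3 = 37
u_4 = -2(37) - 4 = -78
u_5 = -2(-78) - 5 = 151
u_6 = -2(151) - 6 = -308
u_7 = -2(-308) - 7 = 609
u_8 = -2(609) - 8 = -1226
u_9 = -2(-1226) - 9 = 2443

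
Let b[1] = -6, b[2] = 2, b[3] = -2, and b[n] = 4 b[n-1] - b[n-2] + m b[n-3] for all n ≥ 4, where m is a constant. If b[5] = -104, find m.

3

b[4] = -10 - 6m
b[5] = -38 - 22m
So -38 - 22m = -104, giving m = 3.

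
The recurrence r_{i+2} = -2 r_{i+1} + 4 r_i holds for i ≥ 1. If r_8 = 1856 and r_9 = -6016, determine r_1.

Rearranging, r_{i-2} = (r_i + 2 r_{i-1}) / 4.
r_7 = (-6016 + 2(1856)) / 4 = -2304/4 = -576
r_6 = (1856 + 2(-576)) / 4 = 704/4 = 176
r_5 = (-576 + 2(176)) / 4 = -224/4 = -56
r_4 = (176 + 2(-56)) / 4 = 64/4 = 16
r_3 = (-56 + 2(16)) / 4 = -24/4 = -6
r_2 = (16 + 2(-6)) / 4 = 4/4 = 1
r_1 = (-6 + 2(1)) / 4 = -4/4 = -1

-1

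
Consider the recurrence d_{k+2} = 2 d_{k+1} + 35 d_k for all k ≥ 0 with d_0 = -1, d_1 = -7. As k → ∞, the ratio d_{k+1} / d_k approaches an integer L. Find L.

The characteristic equation is r^2 - 2r - 35 = 0, which factors as (r - 7)(r + 5) = 0.
So the roots are 7 and -5. Since |7| > |-5| and the coefficient of 7^k is non-zero, the ratio tends to 7.

7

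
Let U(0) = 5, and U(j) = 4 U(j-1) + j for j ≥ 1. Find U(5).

U(1) = 4*5 + 1 = 21
U(2) = 4*21 + 2 = 86
U(3) = 4*86 + 3 = 347
U(4) = 4*347 + 4 = 1392
U(5) = 4*1392 + 5 = 5573

5573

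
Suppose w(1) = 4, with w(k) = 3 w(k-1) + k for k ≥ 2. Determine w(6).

w(2) = 3*4 + 2 = 14
w(3) = 3*14 + 3 = 45
w(4) = 3*45 + 4 = 139
w(5) = 3*139 + 5 = 422
w(6) = 3*422 + 6 = 1272

1272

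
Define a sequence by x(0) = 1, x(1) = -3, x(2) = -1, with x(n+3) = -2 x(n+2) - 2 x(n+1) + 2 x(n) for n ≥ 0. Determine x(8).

x(3) = -2·(-1) - 2·(-3) + 2·1 = 10
x(4) = -2·10 - 2·(-1) + 2·(-3) = -24
x(5) = -2·(-24) - 2·10 + 2·(-1) = 26
x(6) = -2·26 - 2·(-24) + 2·10 = 16
x(7) = -2·16 - 2·26 + 2·(-24) = -132
x(8) = -2·(-132) - 2·16 + 2·26 = 284

284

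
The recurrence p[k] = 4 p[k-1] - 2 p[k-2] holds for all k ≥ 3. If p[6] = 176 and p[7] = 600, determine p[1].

Rearranging, p[k-2] = (p[k] - 4 p[k-1]) / -2.
p[5] = (600 - 4*176) / -2 = -104/-2 = 52
p[4] = (176 - 4*52) / -2 = -32/-2 = 16
p[3] = (52 - 4*16) / -2 = -12/-2 = 6
p[2] = (16 - 4*6) / -2 = -8/-2 = 4
p[1] = (6 - 4*4) / -2 = -10/-2 = 5

5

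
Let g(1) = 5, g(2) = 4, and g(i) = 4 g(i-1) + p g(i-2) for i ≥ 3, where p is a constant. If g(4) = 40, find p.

-1

g(3) = 16 + 5p
g(4) = 64 + 24p
So 64 + 24p = 40, giving p = -1.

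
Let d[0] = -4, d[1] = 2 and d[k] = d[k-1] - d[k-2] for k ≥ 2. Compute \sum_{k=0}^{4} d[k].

6

d[2] = 2 - (-4) = 6
d[3] = 6 - 2 = 4
d[4] = 4 - 6 = -2
Sum = (-4) + 2 + 6 + 4 + (-2) = 6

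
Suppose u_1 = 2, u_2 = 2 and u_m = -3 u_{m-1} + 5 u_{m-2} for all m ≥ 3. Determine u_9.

6836

u_3 = -3·2 + 5·2 = 4
u_4 = -3·4 + 5·2 = -2
u_5 = -3·(-2) + 5·4 = 26
u_6 = -3·26 + 5·(-2) = -88
u_7 = -3·(-88) + 5·26 = 394
u_8 = -3·394 + 5·(-88) = -1622
u_9 = -3·(-1622) + 5·394 = 6836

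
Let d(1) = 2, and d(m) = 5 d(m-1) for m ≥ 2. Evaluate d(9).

781250

d(2) = 5(2) = 10
d(3) = 5(10) = 50
d(4) = 5(50) = 250
d(5) = 5(250) = 1250
d(6) = 5(1250) = 6250
d(7) = 5(6250) = 31250
d(8) = 5(31250) = 156250
d(9) = 5(156250) = 781250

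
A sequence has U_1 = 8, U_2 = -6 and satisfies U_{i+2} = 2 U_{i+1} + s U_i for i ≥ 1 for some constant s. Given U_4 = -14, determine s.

U_3 = -12 + 8s
U_4 = -24 + 10s
So -24 + 10s = -14, giving s = 1.

1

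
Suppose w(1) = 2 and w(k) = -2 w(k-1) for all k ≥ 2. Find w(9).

w(2) = -2·2 = -4
w(3) = -2·(-4) = 8
w(4) = -2·8 = -16
w(5) = -2·(-16) = 32
w(6) = -2·32 = -64
w(7) = -2·(-64) = 128
w(8) = -2·128 = -256
w(9) = -2·(-256) = 512

512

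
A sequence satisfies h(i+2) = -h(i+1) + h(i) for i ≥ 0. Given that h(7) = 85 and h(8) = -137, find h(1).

Rearranging, h(i-2) = h(i) + h(i-1).
h(6) = -137 + 85 = -52
h(5) = 85 + (-52) = 33
h(4) = -52 + 33 = -19
h(3) = 33 + (-19) = 14
h(2) = -19 + 14 = -5
h(1) = 14 + (-5) = 9

9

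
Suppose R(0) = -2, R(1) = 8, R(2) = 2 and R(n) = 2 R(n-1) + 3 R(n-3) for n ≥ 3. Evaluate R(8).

602

R(3) = 2(2) + 3(-2) = -2
R(4) = 2(-2) + 3(8) = 20
R(5) = 2(20) + 3(2) = 46
R(6) = 2(46) + 3(-2) = 86
R(7) = 2(86) + 3(20) = 232
R(8) = 2(232) + 3(46) = 602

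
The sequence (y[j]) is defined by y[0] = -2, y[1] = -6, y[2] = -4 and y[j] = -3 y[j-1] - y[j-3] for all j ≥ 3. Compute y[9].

y[3] = -3*(-4) - (-2) = 14
y[4] = -3*14 - (-6) = -36
y[5] = -3*(-36) - (-4) = 112
y[6] = -3*112 - 14 = -350
y[7] = -3*(-350) - (-36) = 1086
y[8] = -3*1086 - 112 = -3370
y[9] = -3*(-3370) - (-350) = 10460

10460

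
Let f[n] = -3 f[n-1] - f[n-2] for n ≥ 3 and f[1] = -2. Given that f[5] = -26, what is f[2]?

2

Let f[2] = v.
f[3] = 2 - 3v
f[4] = -6 + 8v
f[5] = 16 - 21v
So 16 - 21v = -26, giving v = 2.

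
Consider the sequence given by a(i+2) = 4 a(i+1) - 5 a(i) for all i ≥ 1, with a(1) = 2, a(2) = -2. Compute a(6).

a(3) = 4·(-2) - 5·2 = -18
a(4) = 4·(-18) - 5·(-2) = -62
a(5) = 4·(-62) - 5·(-18) = -158
a(6) = 4·(-158) - 5·(-62) = -322

-322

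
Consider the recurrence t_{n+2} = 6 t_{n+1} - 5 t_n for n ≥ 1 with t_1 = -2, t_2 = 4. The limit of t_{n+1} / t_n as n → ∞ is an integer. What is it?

The characteristic equation is r^2 - 6r + 5 = 0, which factors as (r - 5)(r - 1) = 0.
So the roots are 5 and 1. Since |5| > |1| and the coefficient of 5^n is non-zero, the ratio tends to 5.

5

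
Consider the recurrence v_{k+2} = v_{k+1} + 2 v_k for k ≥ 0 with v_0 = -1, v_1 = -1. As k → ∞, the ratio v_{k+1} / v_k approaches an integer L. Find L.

2

The characteristic equation is r^2 - r - 2 = 0, which factors as (r - 2)(r + 1) = 0.
So the roots are 2 and -1. Since |2| > |-1| and the coefficient of 2^k is non-zero, the ratio tends to 2.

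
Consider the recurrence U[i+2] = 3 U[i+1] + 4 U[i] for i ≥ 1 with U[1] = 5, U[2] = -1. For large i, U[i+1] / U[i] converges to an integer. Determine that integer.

4

The characteristic equation is r^2 - 3r - 4 = 0, which factors as (r - 4)(r + 1) = 0.
So the roots are 4 and -1. Since |4| > |-1| and the coefficient of 4^i is non-zero, the ratio tends to 4.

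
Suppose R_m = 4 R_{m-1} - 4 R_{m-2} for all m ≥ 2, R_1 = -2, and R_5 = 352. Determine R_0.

Let R_0 = y.
R_2 = -8 - 4y
R_3 = -24 - 16y
R_4 = -64 - 48y
R_5 = -160 - 128y
So -160 - 128y = 352, giving y = -4.

-4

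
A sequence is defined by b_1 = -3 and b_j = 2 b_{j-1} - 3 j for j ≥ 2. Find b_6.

b_2 = 2·(-3) - 6 = -12
b_3 = 2·(-12) - 9 = -33
b_4 = 2·(-33) - 12 = -78
b_5 = 2·(-78) - 15 = -171
b_6 = 2·(-171) - 18 = -360

-360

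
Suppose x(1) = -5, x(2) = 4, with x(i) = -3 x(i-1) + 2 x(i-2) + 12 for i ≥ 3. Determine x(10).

x(3) = -3*4 + 2*(-5) + 12 = -10
x(4) = -3*(-10) + 2*4 + 12 = 50
x(5) = -3*50 + 2*(-10) + 12 = -158
x(6) = -3*(-158) + 2*50 + 12 = 586
x(7) = -3*586 + 2*(-158) + 12 = -2062
x(8) = -3*(-2062) + 2*586 + 12 = 7370
x(9) = -3*7370 + 2*(-2062) + 12 = -26222
x(10) = -3*(-26222) + 2*7370 + 12 = 93418

93418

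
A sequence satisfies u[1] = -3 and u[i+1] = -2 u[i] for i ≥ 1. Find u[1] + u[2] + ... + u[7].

-129

u[2] = -2(-3) = 6
u[3] = -2(6) = -12
u[4] = -2(-12) = 24
u[5] = -2(24) = -48
u[6] = -2(-48) = 96
u[7] = -2(96) = -192
Sum = (-3) + 6 + (-12) + 24 + (-48) + 96 + (-192) = -129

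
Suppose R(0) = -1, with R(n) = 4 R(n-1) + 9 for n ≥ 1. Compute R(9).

524285

R(1) = 4*(-1) + 9 = 5
R(2) = 4*5 + 9 = 29
R(3) = 4*29 + 9 = 125
R(4) = 4*125 + 9 = 509
R(5) = 4*509 + 9 = 2045
R(6) = 4*2045 + 9 = 8189
R(7) = 4*8189 + 9 = 32765
R(8) = 4*32765 + 9 = 131069
R(9) = 4*131069 + 9 = 524285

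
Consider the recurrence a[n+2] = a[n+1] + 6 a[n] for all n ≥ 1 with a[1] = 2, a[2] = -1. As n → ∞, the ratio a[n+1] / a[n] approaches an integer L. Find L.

3

The characteristic equation is r^2 - r - 6 = 0, which factors as (r - 3)(r + 2) = 0.
So the roots are 3 and -2. Since |3| > |-2| and the coefficient of 3^n is non-zero, the ratio tends to 3.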